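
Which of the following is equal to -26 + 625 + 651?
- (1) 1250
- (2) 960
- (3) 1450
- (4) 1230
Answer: 1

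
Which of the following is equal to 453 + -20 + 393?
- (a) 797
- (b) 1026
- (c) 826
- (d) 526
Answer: c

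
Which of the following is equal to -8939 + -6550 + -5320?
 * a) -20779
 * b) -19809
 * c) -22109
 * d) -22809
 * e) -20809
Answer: e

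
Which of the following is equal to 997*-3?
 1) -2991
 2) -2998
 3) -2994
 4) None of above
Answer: 1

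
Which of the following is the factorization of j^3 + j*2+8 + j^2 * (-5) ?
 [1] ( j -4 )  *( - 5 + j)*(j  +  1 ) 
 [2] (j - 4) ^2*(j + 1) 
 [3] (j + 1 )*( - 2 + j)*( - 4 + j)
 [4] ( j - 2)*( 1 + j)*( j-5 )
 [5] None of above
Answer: 3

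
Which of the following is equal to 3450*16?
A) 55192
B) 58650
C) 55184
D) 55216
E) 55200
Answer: E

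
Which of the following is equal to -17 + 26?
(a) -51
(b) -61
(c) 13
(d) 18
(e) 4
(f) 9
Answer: f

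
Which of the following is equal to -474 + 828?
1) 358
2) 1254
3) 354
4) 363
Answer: 3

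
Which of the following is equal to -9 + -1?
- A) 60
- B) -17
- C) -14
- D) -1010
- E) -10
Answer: E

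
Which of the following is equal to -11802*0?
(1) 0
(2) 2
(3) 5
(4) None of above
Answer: 1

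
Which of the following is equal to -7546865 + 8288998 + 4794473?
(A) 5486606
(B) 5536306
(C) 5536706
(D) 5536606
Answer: D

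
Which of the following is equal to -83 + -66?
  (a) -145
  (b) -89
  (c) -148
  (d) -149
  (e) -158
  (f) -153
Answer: d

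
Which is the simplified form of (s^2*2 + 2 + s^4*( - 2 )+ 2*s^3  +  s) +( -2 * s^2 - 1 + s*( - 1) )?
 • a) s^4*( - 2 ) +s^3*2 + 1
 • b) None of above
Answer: a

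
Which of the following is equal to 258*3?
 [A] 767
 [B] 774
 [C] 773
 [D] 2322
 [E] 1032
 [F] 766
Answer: B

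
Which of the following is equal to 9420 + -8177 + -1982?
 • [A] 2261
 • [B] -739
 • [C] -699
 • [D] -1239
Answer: B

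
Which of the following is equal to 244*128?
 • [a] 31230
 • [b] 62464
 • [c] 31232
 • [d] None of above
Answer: c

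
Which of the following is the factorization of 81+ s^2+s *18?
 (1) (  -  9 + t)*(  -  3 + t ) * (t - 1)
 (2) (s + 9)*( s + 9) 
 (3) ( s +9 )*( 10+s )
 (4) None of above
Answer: 2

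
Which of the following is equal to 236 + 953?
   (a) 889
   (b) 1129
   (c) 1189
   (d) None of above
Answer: c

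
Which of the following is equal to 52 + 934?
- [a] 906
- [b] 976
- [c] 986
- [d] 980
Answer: c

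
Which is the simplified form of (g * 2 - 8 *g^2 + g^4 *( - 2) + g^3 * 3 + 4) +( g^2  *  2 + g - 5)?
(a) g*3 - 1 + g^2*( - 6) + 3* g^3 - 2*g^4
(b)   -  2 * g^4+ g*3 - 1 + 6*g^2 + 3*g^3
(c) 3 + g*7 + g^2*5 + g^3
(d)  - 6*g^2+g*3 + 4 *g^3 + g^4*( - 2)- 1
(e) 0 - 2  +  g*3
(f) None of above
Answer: a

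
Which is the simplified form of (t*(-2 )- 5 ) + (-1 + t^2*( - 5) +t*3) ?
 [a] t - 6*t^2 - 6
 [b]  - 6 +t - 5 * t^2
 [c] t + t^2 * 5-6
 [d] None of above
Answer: b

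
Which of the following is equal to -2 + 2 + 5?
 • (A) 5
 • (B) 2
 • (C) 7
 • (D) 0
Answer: A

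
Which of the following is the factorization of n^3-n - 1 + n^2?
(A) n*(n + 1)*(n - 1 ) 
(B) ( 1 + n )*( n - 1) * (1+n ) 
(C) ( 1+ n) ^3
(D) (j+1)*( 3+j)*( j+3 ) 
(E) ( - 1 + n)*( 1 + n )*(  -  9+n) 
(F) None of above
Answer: B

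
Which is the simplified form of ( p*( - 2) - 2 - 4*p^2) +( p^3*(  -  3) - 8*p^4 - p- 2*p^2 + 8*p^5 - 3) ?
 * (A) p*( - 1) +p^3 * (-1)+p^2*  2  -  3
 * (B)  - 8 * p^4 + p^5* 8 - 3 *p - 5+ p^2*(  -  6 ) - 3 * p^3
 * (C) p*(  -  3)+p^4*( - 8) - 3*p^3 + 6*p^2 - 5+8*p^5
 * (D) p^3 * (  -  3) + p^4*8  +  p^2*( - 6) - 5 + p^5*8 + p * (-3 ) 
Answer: B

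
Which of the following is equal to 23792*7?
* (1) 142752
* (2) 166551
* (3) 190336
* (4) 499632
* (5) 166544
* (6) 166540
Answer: 5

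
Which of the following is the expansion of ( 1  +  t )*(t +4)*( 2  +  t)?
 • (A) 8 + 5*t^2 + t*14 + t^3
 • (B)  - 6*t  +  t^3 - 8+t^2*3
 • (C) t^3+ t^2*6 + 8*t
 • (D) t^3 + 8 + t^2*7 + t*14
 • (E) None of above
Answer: D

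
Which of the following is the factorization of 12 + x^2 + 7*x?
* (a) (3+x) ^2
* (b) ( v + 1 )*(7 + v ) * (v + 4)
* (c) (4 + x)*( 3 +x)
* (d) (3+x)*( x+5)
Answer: c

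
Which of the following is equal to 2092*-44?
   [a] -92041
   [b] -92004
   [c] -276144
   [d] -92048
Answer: d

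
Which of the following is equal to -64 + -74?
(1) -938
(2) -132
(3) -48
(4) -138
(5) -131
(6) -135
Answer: 4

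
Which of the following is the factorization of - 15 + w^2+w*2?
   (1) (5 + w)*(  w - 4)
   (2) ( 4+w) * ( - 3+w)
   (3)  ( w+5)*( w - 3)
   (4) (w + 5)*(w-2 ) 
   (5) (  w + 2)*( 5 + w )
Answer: 3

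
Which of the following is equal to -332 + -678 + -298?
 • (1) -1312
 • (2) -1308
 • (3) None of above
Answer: 2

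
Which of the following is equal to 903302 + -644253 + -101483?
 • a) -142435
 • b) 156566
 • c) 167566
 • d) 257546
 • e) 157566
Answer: e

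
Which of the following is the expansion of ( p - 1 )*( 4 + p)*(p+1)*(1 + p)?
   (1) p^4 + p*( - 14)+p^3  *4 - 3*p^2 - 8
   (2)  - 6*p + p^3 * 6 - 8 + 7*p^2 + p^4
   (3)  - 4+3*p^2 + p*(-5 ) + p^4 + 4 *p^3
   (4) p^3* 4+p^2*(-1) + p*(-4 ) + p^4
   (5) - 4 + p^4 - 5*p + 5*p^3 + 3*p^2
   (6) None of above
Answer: 5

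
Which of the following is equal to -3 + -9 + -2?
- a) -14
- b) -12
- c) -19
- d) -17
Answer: a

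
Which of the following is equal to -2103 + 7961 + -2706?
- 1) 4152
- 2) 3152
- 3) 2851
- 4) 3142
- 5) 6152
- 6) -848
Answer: 2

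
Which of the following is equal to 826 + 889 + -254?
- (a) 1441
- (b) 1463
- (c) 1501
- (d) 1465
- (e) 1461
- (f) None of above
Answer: e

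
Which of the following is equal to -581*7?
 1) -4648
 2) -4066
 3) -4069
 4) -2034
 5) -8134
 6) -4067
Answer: 6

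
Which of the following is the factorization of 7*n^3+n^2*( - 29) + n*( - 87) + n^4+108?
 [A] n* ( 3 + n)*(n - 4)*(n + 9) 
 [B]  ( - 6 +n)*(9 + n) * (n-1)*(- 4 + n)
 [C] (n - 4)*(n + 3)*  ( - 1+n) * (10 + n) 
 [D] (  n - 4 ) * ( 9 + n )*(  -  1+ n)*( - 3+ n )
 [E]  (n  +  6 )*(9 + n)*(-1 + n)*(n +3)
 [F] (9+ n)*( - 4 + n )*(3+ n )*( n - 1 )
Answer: F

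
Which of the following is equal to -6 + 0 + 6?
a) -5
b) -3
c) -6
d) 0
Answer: d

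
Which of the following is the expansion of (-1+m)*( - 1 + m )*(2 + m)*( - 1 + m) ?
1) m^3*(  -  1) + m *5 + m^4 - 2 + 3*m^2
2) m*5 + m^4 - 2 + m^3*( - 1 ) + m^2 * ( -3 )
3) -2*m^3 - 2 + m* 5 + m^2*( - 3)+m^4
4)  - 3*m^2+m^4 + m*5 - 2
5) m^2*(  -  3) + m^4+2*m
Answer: 2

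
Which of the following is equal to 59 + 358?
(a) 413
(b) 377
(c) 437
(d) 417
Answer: d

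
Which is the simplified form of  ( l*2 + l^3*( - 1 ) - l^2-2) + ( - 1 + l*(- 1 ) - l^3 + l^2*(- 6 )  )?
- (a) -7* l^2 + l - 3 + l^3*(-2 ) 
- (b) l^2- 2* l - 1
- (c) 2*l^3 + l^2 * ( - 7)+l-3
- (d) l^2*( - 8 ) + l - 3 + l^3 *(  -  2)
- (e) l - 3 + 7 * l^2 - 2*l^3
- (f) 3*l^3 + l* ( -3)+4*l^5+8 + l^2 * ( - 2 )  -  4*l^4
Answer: a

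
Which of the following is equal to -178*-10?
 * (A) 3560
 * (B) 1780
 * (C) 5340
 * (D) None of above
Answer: B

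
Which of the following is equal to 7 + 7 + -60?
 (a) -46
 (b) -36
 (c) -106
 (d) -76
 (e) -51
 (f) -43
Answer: a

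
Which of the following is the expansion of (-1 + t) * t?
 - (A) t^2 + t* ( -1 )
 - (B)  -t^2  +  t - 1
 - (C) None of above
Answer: A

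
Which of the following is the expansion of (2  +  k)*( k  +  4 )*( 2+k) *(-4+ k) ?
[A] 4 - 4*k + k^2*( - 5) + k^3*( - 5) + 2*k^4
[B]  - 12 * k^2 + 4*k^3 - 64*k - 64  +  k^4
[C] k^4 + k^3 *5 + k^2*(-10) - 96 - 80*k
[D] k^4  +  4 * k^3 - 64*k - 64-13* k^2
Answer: B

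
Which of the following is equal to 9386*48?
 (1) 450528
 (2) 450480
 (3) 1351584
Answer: 1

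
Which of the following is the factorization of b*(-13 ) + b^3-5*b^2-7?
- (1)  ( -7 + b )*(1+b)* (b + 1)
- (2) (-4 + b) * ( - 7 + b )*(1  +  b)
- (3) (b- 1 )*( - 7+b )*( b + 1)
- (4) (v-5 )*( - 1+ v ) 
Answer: 1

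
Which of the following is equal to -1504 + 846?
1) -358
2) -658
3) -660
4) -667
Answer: 2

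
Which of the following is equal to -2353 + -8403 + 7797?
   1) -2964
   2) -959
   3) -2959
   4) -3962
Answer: 3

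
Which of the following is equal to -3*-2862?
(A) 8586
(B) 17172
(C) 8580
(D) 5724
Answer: A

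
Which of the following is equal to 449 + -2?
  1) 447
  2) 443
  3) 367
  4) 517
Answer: 1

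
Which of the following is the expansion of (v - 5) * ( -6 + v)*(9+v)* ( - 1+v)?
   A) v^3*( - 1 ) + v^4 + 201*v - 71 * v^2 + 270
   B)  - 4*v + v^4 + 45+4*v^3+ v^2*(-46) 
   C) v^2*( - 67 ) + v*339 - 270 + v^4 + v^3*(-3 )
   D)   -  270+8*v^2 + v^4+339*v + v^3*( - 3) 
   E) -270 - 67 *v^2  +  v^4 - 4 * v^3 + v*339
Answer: C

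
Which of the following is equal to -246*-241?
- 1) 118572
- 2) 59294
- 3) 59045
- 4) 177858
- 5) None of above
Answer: 5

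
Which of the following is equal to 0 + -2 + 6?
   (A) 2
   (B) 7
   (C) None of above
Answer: C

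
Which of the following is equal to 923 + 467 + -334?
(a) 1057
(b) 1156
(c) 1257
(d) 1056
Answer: d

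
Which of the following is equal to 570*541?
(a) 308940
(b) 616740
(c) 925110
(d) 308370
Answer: d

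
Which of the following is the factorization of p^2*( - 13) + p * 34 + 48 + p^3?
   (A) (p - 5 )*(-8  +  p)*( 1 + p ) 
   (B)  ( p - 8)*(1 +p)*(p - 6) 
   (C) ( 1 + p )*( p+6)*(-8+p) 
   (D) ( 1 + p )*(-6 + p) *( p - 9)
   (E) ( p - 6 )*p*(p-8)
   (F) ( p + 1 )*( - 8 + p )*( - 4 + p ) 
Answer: B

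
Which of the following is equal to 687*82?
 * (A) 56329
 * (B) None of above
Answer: B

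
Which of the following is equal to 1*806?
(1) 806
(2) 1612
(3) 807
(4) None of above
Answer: 1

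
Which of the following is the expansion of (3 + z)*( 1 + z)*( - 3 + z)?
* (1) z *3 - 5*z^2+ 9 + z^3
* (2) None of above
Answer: 2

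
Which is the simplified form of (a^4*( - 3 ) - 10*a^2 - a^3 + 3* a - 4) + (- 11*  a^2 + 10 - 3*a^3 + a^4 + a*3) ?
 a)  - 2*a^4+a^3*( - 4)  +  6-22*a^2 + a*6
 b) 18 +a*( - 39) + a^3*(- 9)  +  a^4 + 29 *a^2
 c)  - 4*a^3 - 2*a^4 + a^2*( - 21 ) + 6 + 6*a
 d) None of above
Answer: c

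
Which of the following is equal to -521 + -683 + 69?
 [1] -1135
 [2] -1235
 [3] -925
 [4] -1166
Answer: 1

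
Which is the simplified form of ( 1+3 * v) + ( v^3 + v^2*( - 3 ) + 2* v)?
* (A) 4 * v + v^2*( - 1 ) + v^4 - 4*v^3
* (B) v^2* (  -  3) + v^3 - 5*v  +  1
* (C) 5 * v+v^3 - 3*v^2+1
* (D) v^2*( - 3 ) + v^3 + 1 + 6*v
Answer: C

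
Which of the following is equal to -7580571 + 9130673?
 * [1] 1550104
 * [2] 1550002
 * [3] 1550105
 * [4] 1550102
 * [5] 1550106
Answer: 4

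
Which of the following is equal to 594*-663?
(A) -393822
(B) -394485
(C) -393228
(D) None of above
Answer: A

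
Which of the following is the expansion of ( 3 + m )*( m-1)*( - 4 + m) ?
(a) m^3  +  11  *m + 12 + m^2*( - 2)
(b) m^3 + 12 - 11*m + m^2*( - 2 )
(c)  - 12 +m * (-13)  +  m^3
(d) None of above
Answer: b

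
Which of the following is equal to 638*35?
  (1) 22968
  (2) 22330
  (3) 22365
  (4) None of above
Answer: 2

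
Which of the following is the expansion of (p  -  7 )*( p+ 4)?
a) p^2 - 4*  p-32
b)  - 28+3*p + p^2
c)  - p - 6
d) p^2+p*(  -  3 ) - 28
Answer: d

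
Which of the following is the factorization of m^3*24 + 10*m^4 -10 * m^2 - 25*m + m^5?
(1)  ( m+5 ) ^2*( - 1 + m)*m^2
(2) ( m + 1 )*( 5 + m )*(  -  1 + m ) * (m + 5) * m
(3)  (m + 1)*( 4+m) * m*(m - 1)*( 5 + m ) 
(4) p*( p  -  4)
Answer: 2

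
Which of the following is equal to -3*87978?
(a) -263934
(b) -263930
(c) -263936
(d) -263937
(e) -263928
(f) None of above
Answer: a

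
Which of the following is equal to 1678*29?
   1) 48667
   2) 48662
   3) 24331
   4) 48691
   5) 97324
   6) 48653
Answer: 2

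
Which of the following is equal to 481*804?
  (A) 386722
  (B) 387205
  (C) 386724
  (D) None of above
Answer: C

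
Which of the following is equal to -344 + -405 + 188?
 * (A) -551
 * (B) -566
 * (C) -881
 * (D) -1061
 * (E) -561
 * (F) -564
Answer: E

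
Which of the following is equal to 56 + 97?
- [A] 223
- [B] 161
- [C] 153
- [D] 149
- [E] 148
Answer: C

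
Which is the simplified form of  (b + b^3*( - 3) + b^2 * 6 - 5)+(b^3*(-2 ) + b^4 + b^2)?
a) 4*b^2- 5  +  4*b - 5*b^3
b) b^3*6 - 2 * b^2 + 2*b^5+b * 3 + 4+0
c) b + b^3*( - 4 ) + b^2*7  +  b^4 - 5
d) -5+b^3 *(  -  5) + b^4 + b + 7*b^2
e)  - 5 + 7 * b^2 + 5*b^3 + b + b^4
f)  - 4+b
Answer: d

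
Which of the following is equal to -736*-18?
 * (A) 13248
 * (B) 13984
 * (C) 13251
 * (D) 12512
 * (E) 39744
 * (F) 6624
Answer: A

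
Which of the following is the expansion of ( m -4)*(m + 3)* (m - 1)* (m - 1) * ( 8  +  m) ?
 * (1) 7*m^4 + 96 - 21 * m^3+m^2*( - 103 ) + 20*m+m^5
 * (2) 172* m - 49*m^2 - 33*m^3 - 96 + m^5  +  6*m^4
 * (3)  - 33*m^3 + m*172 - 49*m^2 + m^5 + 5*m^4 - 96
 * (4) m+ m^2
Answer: 3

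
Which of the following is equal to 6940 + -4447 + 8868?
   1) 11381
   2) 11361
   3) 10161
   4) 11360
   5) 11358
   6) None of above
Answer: 2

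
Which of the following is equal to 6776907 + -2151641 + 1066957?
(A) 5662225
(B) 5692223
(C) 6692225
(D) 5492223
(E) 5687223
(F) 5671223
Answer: B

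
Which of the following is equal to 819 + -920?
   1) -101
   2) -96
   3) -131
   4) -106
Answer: 1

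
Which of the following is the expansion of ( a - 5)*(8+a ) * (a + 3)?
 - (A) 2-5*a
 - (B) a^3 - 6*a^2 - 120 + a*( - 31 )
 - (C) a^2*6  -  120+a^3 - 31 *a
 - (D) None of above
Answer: C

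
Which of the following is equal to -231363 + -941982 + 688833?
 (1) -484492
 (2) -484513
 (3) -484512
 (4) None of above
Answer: 3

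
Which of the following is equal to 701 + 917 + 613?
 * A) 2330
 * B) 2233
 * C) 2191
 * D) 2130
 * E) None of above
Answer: E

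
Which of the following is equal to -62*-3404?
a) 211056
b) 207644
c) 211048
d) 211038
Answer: c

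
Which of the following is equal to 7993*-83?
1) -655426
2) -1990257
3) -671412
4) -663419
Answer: 4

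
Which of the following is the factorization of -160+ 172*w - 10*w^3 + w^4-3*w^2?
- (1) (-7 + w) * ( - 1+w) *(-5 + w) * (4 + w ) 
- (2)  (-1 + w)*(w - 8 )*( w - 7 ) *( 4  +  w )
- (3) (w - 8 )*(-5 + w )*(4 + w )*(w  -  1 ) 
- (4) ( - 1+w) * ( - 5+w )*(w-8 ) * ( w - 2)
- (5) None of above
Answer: 3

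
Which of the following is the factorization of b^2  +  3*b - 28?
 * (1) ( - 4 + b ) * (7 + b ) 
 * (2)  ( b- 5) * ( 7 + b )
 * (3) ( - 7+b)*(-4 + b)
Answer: 1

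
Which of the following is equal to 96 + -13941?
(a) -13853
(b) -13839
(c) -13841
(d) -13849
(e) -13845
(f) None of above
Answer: e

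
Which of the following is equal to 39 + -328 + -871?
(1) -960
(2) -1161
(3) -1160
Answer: 3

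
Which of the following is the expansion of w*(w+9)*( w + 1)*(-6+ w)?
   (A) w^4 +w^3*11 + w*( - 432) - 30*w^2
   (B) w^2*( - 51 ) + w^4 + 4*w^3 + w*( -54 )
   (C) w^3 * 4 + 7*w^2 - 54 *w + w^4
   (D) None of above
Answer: B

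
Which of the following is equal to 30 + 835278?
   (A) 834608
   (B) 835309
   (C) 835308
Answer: C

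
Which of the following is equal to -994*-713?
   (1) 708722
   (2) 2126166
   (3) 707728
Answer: 1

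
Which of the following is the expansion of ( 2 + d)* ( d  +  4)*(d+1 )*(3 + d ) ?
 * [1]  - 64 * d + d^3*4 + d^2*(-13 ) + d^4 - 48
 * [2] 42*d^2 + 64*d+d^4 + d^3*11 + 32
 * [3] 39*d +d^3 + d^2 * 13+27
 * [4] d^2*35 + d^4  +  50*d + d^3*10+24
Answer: 4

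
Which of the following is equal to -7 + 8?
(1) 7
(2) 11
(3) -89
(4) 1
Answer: 4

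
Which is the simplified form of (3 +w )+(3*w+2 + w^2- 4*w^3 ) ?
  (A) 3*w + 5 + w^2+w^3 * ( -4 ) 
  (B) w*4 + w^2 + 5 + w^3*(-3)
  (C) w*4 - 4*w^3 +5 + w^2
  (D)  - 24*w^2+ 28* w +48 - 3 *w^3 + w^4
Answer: C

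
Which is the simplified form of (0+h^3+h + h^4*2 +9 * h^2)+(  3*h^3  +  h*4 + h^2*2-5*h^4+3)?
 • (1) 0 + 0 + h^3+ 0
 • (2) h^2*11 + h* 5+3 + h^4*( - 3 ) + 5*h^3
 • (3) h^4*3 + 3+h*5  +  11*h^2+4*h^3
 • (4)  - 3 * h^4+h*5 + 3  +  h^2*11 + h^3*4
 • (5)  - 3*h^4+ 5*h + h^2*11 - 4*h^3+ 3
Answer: 4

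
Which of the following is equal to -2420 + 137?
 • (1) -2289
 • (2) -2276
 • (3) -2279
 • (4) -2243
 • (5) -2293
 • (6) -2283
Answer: 6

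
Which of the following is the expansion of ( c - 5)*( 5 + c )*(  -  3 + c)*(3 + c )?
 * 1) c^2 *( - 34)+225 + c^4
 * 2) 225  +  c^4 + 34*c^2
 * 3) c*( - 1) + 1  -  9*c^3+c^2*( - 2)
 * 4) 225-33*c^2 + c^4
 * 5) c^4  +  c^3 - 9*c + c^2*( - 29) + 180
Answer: 1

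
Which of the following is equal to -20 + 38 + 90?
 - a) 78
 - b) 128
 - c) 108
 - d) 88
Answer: c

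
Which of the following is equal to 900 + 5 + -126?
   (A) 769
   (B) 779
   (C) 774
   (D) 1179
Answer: B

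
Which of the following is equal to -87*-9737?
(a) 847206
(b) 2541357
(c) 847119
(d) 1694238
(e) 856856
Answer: c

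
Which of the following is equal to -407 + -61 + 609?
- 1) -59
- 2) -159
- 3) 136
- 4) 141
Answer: 4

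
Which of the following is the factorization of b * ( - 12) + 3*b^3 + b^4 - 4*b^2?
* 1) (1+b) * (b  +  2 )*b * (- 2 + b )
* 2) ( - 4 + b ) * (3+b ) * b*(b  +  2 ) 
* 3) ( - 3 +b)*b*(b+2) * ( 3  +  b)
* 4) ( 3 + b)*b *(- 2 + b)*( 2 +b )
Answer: 4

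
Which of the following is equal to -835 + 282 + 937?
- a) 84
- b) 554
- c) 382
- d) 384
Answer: d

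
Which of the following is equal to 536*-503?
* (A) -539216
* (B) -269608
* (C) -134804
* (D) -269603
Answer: B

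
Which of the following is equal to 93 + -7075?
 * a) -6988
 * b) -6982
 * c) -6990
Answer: b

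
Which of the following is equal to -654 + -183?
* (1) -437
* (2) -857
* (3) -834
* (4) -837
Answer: 4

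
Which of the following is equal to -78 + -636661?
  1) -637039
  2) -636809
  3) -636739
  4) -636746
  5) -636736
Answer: 3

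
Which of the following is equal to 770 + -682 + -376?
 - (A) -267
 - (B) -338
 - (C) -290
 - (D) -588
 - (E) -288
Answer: E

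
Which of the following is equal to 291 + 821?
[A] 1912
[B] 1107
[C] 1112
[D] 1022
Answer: C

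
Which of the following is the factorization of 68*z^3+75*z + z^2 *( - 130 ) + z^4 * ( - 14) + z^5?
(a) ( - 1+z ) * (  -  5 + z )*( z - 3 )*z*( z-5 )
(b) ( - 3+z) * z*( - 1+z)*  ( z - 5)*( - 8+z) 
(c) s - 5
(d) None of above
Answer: a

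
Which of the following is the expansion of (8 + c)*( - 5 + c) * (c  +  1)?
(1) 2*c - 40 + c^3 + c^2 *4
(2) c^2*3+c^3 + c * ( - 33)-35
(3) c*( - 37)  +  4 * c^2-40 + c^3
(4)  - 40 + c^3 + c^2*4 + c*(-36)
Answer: 3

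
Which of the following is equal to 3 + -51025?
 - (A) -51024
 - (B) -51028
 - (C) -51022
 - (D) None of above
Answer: C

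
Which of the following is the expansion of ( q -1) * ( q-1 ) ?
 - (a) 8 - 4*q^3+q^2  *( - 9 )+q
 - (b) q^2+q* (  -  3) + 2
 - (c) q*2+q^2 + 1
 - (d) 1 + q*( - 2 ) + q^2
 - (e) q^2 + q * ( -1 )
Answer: d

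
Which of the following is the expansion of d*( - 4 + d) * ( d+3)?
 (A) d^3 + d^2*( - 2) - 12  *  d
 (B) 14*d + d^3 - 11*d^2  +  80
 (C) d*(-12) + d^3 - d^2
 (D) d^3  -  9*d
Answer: C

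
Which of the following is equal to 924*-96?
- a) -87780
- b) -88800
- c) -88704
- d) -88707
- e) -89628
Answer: c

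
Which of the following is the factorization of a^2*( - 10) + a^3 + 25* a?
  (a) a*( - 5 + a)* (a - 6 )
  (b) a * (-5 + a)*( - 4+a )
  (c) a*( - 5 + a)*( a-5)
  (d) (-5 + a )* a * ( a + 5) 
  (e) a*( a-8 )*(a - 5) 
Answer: c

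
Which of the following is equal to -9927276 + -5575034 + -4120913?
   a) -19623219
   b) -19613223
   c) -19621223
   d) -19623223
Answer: d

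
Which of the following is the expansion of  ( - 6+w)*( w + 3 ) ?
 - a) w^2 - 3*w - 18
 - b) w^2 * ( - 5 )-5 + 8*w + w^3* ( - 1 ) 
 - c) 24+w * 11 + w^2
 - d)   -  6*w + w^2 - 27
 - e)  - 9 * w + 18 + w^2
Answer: a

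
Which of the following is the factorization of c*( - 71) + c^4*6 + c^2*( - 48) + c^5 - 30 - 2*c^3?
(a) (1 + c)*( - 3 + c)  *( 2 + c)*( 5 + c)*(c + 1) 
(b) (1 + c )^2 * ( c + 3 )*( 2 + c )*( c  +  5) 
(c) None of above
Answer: a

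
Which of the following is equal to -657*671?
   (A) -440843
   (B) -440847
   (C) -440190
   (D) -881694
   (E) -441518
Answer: B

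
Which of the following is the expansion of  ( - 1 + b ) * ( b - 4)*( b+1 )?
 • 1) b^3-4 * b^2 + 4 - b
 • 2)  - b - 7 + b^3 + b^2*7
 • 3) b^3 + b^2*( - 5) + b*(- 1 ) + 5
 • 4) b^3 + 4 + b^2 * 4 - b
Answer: 1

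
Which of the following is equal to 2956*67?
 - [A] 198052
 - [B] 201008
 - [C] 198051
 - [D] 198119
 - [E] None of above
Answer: A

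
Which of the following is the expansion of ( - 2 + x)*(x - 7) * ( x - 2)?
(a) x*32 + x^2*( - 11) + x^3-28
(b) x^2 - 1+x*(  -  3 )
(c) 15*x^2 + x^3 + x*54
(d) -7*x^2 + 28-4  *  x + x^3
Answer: a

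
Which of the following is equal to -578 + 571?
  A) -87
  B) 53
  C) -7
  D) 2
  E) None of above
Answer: C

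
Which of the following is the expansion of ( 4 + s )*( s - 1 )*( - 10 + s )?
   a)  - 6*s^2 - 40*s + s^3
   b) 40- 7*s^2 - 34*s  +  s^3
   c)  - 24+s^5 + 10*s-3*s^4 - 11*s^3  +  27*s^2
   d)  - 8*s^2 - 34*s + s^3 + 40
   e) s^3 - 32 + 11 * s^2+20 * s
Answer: b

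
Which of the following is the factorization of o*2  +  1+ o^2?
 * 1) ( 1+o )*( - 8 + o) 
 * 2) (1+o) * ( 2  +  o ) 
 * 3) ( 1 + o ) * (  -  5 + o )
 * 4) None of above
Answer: 4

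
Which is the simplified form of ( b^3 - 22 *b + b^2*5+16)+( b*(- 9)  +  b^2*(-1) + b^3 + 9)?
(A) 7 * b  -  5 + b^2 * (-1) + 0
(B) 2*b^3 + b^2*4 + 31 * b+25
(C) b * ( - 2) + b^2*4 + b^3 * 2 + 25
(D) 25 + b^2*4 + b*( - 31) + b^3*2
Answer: D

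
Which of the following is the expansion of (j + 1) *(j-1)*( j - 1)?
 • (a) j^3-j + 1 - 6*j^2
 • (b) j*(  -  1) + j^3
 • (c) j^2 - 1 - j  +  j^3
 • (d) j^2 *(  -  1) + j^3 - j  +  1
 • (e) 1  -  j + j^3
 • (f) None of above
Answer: d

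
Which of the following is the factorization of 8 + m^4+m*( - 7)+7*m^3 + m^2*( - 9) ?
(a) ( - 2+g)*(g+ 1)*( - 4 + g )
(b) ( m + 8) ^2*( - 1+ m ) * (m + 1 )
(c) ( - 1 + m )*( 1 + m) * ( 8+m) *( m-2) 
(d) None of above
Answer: d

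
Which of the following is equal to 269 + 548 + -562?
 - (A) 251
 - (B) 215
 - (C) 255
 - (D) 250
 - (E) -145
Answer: C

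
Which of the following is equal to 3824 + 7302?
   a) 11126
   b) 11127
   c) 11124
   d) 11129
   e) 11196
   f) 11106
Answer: a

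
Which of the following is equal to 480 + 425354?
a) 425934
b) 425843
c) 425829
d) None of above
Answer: d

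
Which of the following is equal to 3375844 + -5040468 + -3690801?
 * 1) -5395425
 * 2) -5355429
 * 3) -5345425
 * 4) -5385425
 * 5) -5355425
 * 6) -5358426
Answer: 5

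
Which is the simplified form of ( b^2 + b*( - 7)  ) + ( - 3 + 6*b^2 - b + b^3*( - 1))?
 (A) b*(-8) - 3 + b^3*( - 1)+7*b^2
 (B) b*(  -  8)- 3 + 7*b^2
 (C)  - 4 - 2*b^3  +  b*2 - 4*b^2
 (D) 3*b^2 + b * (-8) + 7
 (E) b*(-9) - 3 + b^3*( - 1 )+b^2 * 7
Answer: A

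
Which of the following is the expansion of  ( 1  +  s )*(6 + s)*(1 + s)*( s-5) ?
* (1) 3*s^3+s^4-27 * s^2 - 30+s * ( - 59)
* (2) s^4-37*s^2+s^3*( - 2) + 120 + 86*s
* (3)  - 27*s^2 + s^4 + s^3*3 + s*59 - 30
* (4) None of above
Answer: 1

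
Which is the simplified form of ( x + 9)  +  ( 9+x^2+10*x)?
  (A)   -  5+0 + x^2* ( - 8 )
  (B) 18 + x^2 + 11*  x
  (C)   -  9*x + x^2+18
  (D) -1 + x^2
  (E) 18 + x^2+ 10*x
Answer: B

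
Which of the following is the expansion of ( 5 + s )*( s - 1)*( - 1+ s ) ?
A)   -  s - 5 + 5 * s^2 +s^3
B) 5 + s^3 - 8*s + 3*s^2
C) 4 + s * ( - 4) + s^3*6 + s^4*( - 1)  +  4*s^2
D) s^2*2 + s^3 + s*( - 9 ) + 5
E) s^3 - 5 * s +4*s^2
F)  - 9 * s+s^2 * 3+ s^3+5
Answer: F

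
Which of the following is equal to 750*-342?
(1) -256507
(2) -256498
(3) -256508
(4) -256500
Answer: 4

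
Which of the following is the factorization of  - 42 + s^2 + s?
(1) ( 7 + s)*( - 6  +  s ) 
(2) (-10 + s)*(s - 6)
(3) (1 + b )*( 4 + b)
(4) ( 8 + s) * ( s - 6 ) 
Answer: 1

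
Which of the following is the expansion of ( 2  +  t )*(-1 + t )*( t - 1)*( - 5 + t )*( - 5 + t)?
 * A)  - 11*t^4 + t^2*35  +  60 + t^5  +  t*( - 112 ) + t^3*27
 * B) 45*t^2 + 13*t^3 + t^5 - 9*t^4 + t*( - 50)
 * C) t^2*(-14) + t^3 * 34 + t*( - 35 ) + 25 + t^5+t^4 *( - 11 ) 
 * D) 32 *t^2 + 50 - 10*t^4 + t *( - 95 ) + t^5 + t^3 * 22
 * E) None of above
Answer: D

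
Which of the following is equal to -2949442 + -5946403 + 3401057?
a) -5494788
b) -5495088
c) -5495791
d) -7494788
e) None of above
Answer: a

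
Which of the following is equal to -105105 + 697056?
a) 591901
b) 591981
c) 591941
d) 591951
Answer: d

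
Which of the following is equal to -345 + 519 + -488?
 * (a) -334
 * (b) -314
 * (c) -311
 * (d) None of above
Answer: b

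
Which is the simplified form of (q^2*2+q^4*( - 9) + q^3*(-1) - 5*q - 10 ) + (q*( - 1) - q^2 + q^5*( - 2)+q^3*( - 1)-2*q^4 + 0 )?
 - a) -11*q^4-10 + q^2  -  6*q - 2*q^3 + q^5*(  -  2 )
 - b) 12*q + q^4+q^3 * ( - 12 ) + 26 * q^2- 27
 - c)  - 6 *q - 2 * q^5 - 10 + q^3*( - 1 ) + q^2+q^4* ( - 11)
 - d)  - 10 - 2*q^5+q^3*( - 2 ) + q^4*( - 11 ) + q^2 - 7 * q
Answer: a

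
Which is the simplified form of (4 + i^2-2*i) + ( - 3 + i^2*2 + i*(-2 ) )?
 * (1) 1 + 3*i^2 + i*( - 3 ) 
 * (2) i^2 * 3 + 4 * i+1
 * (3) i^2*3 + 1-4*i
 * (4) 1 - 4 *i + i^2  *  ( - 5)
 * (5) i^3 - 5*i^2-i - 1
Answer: 3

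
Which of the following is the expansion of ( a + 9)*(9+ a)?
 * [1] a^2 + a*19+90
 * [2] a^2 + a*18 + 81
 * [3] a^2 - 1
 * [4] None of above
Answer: 2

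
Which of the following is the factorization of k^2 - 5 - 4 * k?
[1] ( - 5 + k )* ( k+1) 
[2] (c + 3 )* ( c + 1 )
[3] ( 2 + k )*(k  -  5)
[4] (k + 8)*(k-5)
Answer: 1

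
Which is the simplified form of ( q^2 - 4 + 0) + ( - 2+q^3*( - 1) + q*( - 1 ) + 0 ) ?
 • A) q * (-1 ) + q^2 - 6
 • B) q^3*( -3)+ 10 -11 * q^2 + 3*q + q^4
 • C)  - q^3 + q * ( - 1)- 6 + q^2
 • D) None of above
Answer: C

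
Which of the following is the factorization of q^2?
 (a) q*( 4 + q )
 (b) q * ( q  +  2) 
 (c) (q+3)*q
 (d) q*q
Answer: d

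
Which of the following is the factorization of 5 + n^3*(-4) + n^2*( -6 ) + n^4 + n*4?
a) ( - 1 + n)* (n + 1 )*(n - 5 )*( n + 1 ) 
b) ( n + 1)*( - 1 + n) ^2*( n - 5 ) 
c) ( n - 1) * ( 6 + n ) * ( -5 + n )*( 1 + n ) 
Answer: a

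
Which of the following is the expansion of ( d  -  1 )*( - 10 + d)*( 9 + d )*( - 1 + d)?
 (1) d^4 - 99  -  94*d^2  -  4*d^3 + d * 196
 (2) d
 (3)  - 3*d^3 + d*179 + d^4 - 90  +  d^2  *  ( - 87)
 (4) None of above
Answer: 3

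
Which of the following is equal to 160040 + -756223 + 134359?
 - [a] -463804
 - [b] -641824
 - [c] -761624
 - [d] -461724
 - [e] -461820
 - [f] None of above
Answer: f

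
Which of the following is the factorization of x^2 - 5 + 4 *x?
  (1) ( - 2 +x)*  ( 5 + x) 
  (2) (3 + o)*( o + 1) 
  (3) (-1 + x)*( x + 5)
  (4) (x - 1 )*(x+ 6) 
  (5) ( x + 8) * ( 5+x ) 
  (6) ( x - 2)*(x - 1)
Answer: 3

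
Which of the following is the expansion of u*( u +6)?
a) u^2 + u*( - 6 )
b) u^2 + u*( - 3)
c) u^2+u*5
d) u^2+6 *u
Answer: d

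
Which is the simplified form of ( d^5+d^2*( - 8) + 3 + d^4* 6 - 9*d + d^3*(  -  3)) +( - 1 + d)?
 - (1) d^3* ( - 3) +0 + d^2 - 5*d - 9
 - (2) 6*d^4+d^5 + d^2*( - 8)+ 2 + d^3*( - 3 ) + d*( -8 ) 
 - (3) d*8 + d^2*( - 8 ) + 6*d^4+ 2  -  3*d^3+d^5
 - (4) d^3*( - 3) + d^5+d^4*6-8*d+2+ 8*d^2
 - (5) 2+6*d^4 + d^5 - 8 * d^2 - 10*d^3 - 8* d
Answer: 2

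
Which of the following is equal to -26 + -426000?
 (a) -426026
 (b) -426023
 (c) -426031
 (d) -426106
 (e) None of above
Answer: a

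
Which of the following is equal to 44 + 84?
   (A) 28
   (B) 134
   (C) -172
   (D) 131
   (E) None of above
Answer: E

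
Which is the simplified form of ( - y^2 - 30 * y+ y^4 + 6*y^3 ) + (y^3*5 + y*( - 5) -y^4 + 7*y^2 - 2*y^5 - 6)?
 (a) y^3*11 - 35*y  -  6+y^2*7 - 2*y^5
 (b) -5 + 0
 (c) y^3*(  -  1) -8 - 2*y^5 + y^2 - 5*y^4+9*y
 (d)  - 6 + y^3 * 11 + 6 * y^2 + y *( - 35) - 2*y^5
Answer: d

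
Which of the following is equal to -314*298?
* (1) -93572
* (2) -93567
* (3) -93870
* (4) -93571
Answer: 1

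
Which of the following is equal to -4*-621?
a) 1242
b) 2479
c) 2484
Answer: c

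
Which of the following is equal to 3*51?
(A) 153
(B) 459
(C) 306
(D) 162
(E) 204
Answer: A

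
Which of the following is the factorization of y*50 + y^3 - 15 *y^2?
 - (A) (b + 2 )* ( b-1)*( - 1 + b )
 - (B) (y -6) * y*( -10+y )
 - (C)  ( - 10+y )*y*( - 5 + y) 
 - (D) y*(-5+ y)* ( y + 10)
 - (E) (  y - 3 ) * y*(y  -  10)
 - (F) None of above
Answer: C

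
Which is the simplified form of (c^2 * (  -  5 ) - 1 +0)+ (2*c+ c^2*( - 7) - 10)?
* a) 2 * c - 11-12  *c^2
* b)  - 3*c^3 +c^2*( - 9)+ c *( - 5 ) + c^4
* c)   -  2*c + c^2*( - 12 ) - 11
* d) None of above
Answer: a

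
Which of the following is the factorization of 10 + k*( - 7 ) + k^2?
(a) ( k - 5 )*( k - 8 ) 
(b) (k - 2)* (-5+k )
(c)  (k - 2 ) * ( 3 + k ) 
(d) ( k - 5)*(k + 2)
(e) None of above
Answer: b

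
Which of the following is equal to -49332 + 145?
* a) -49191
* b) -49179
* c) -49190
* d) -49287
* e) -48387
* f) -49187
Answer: f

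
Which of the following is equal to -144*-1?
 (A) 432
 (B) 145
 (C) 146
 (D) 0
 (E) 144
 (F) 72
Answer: E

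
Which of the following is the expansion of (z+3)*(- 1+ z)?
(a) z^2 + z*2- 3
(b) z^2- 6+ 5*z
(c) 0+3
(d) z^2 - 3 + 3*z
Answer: a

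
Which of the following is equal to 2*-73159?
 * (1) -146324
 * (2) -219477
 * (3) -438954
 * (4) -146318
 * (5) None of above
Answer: 4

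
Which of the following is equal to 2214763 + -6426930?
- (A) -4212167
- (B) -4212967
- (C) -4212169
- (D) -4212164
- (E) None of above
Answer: A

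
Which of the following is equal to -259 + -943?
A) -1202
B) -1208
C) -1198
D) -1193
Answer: A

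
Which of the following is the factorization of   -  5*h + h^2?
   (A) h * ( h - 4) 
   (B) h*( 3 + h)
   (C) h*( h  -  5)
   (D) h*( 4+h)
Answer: C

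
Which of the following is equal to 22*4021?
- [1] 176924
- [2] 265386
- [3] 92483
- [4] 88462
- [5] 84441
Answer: 4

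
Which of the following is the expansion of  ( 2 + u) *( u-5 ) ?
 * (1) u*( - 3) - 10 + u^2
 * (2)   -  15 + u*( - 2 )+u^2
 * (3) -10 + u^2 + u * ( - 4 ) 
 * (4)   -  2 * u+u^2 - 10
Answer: 1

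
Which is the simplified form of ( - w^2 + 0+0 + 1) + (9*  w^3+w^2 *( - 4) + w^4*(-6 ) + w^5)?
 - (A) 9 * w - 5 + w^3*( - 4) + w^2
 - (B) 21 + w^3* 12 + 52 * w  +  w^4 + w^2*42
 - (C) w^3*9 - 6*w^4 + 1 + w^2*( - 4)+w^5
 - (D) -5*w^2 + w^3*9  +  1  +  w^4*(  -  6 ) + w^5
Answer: D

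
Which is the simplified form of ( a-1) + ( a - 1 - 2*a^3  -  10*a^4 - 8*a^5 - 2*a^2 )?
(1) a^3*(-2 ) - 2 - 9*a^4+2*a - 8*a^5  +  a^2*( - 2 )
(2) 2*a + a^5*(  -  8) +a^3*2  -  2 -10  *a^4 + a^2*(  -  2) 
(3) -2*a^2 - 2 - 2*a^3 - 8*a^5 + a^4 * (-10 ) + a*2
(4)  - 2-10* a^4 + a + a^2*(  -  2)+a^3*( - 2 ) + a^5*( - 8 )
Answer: 3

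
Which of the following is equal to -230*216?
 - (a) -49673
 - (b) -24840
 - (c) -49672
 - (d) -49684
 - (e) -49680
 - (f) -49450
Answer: e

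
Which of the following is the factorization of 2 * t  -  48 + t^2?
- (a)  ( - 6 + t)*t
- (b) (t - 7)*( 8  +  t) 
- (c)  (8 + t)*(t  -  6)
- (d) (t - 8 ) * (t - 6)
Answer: c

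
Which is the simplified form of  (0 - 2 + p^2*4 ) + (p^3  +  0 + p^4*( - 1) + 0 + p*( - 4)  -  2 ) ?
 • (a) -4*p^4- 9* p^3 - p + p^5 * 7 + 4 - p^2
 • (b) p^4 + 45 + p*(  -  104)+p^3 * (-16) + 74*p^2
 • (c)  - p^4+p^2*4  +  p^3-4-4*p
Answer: c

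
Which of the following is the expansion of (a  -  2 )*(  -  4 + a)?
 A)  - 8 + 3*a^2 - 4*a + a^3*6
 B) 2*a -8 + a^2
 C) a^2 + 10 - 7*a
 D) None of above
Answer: D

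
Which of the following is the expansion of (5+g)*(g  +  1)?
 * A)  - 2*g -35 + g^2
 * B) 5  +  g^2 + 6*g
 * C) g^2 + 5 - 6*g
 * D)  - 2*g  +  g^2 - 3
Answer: B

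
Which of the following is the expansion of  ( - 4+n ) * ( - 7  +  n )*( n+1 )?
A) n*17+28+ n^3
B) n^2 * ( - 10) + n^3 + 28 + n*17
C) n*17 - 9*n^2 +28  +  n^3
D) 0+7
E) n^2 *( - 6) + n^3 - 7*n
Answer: B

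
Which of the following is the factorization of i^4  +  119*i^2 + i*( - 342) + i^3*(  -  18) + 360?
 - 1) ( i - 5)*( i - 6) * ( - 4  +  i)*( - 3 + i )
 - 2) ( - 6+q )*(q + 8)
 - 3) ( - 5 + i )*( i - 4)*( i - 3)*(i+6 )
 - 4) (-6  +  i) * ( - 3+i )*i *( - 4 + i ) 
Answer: 1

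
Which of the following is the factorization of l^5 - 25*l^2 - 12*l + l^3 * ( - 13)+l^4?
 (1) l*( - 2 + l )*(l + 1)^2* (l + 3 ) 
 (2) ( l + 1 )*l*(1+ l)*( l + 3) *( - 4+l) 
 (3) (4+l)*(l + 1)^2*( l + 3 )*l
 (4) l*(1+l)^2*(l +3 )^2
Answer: 2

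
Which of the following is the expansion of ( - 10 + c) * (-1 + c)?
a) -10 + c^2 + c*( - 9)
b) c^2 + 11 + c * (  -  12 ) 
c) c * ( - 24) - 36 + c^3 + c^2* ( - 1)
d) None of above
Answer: d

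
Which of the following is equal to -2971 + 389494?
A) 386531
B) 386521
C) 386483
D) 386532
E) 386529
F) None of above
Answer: F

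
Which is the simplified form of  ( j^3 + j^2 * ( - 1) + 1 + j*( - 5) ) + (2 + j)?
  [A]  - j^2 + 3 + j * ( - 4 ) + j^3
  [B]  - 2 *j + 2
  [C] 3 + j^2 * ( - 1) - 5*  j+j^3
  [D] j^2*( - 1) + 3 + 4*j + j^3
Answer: A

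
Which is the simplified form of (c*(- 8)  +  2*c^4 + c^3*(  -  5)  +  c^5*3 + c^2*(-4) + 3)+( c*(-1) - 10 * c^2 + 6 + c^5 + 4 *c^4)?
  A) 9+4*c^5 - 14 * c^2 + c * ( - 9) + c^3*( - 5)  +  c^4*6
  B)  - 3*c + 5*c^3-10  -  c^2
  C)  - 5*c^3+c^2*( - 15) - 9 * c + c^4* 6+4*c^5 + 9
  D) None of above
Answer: A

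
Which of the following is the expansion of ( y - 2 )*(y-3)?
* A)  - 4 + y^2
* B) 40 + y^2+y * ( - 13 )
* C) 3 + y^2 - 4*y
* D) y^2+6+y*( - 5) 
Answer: D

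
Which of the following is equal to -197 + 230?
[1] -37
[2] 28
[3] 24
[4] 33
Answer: 4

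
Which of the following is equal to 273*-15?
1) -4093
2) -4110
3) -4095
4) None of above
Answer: 3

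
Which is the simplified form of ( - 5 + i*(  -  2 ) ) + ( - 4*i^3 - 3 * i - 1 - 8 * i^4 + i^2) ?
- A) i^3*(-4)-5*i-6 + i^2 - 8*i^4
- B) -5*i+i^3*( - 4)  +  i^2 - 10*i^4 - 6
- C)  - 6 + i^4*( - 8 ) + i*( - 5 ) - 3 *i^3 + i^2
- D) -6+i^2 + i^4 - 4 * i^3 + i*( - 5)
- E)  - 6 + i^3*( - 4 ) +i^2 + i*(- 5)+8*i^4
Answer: A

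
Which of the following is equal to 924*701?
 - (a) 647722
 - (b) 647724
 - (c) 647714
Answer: b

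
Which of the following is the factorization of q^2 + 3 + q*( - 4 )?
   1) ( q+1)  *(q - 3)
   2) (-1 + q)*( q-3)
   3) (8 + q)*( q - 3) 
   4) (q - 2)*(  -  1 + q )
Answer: 2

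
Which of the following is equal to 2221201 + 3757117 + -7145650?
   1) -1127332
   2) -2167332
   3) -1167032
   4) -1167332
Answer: 4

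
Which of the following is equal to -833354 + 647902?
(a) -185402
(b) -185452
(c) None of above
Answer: b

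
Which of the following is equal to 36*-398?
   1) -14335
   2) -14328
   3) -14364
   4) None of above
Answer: 2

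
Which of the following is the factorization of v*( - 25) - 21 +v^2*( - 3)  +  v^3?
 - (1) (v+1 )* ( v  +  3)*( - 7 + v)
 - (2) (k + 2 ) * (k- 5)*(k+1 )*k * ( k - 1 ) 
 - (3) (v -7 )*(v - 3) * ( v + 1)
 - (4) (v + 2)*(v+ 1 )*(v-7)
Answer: 1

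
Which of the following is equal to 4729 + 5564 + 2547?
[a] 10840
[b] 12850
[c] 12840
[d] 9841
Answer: c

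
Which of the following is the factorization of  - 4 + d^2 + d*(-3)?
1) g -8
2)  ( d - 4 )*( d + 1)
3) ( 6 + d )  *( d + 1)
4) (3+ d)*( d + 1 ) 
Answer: 2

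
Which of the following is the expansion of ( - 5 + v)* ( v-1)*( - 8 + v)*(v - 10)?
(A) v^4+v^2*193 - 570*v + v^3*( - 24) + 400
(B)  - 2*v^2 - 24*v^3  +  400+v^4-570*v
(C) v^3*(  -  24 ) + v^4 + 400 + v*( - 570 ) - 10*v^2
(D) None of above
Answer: A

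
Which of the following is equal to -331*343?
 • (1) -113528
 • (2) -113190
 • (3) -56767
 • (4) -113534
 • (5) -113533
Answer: 5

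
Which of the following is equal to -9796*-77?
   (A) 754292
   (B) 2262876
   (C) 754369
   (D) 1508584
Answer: A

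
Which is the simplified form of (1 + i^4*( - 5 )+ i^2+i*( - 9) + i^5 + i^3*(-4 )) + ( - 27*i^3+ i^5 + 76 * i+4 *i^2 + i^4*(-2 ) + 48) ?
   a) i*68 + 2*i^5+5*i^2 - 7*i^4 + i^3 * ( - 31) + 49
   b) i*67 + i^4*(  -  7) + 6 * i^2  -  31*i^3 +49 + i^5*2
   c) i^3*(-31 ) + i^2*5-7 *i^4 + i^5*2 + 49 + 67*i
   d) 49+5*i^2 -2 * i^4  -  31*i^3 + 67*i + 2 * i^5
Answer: c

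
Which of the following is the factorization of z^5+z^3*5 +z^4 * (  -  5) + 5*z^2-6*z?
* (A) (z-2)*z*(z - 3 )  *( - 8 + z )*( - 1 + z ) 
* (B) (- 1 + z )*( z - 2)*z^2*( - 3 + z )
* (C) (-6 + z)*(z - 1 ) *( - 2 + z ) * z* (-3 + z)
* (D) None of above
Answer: D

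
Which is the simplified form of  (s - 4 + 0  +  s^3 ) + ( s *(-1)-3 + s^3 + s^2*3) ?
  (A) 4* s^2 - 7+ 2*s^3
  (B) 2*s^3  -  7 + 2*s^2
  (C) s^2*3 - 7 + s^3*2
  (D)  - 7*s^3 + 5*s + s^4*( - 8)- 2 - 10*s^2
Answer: C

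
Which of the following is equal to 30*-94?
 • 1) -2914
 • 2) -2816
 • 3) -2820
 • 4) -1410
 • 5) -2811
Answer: 3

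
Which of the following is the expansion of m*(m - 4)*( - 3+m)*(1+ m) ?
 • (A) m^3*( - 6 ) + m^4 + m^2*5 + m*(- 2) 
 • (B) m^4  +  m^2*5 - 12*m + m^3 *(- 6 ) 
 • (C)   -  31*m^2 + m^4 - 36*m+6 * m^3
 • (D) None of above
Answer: D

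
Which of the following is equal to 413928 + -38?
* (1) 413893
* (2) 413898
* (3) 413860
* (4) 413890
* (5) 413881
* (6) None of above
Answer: 4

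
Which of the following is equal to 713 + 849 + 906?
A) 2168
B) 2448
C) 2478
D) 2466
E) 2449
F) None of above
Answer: F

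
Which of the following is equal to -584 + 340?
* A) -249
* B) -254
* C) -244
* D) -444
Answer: C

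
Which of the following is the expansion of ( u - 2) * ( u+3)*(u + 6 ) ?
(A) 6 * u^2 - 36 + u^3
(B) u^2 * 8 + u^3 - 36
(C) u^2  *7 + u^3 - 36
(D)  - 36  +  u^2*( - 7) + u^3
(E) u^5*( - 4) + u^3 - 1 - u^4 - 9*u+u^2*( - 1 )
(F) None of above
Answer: C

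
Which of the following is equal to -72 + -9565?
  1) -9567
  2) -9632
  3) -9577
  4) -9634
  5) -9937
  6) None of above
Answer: 6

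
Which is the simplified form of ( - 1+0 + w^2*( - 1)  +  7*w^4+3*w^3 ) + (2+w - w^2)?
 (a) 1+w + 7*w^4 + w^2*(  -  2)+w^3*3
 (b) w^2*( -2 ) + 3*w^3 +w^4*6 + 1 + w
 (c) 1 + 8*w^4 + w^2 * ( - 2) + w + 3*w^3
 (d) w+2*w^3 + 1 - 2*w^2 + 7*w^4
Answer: a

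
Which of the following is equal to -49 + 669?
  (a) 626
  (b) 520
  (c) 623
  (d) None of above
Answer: d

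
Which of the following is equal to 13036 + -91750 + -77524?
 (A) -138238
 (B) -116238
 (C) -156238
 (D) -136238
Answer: C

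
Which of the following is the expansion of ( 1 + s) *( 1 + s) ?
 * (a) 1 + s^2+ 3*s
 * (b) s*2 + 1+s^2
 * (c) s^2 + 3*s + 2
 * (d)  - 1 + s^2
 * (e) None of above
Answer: b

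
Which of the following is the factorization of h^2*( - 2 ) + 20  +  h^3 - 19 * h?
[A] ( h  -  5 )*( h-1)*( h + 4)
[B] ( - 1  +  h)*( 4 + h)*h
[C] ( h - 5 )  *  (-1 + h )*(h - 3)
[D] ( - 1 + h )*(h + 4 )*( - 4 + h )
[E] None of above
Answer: A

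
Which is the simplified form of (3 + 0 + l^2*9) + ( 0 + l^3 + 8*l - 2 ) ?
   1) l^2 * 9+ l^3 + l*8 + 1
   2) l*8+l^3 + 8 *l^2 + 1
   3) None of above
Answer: 1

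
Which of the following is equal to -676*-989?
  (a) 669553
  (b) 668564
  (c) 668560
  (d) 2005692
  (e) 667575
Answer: b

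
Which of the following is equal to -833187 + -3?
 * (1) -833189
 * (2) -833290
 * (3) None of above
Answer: 3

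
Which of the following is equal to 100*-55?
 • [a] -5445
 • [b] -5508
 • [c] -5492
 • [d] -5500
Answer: d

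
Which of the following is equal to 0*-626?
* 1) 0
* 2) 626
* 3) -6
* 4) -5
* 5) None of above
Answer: 1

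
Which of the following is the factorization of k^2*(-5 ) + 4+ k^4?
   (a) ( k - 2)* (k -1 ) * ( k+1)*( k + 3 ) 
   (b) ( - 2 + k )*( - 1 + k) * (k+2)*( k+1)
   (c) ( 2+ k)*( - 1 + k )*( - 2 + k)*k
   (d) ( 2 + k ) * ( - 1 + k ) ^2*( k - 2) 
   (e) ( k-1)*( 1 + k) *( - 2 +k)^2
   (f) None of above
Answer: b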